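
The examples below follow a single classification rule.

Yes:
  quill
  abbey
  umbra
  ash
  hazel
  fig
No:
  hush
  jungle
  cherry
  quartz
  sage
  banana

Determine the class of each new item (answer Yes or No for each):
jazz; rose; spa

No, No, Yes

The rule appears to be: odd length.
jazz → length 4 → No.
rose → length 4 → No.
spa → length 3 → Yes.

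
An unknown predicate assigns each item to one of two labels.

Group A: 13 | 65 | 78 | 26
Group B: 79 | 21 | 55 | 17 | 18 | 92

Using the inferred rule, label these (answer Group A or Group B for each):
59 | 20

Group B, Group B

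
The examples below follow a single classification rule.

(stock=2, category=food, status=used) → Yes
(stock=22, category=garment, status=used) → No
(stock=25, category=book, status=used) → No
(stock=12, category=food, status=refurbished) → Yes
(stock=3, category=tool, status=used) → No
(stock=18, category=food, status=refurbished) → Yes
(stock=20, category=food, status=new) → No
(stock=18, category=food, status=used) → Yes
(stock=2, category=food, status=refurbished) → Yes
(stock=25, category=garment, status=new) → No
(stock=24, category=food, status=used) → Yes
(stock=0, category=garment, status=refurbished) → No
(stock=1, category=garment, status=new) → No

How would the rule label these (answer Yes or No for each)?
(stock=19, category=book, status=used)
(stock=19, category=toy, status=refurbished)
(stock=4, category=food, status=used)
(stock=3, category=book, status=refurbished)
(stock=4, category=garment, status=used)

The rule appears to be: category is food AND stock ≠ 20.
(stock=19, category=book, status=used): category is book, stock = 19, doesn't qualify → No.
(stock=19, category=toy, status=refurbished): category is toy, stock = 19, doesn't qualify → No.
(stock=4, category=food, status=used): category is food, stock = 4, checks out → Yes.
(stock=3, category=book, status=refurbished): category is book, stock = 3, doesn't qualify → No.
(stock=4, category=garment, status=used): category is garment, stock = 4, doesn't qualify → No.

No, No, Yes, No, No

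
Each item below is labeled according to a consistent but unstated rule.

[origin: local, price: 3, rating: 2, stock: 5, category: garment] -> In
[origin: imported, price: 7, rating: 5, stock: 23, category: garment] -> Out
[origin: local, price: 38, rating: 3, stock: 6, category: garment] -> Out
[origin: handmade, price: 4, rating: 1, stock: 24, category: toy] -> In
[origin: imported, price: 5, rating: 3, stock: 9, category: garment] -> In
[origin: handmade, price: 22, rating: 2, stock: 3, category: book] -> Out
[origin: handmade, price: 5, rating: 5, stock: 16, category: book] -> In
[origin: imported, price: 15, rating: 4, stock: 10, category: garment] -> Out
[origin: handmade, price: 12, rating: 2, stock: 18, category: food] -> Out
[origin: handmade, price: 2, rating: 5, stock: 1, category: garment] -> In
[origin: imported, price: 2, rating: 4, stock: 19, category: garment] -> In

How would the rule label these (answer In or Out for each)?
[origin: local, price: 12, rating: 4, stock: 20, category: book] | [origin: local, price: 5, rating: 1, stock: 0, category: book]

Out, In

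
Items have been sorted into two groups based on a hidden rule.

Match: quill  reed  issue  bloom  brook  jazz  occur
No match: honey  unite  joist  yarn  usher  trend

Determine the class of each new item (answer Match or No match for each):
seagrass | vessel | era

The rule appears to be: has a double letter.
seagrass → 'ss' doubled → Match. vessel → 'ss' doubled → Match. era → no doubled letter → No match.

Match, Match, No match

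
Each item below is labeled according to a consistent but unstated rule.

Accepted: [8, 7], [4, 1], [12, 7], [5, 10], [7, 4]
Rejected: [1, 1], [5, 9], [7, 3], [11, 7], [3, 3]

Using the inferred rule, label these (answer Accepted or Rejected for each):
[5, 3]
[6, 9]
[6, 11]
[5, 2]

The rule appears to be: sum is odd.
[5, 3] — 5+3 = 8, hence Rejected.
[6, 9] — 6+9 = 15, hence Accepted.
[6, 11] — 6+11 = 17, hence Accepted.
[5, 2] — 5+2 = 7, hence Accepted.

Rejected, Accepted, Accepted, Accepted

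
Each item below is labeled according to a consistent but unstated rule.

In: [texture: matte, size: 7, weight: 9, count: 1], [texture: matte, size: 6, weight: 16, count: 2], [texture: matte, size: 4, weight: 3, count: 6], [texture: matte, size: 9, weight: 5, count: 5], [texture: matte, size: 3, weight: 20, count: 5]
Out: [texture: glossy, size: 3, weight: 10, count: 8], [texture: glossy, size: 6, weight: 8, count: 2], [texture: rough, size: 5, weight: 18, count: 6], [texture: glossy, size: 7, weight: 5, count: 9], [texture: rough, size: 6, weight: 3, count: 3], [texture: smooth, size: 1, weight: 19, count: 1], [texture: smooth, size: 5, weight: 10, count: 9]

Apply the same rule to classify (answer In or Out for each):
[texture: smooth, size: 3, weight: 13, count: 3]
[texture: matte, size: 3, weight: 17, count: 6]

Out, In

The rule appears to be: texture is matte.
[texture: smooth, size: 3, weight: 13, count: 3]: Out (texture is smooth).
[texture: matte, size: 3, weight: 17, count: 6]: In (texture is matte).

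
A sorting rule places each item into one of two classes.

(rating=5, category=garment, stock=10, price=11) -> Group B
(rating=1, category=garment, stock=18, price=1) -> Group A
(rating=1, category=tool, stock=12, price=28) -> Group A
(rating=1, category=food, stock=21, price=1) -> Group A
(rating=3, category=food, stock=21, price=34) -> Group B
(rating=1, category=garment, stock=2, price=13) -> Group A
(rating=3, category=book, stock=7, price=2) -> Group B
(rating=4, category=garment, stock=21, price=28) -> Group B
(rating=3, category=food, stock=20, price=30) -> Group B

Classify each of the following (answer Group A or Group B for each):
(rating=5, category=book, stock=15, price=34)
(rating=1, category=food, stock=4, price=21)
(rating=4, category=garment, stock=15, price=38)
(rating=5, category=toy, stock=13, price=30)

The rule appears to be: rating = 1.
(rating=5, category=book, stock=15, price=34): rating = 5, does not fit → Group B.
(rating=1, category=food, stock=4, price=21): rating = 1, qualifies → Group A.
(rating=4, category=garment, stock=15, price=38): rating = 4, does not fit → Group B.
(rating=5, category=toy, stock=13, price=30): rating = 5, does not fit → Group B.

Group B, Group A, Group B, Group B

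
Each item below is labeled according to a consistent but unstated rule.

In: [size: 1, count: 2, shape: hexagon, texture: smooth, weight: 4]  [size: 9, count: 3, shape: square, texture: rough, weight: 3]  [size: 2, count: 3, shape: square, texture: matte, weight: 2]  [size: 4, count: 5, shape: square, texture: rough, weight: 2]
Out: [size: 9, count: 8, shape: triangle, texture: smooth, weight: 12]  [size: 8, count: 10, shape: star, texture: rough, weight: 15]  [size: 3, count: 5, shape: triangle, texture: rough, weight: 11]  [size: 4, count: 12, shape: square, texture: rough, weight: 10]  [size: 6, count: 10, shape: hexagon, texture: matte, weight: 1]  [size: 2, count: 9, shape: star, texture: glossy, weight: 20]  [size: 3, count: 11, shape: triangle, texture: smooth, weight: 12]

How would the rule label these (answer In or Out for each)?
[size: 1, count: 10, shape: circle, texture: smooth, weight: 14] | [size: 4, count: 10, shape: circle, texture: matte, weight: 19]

Rule: count ≤ 5 AND weight ≤ 4. This holds for each 'In' example and fails for each 'Out' one.
[size: 1, count: 10, shape: circle, texture: smooth, weight: 14] → count = 10, weight = 14 → Out. [size: 4, count: 10, shape: circle, texture: matte, weight: 19] → count = 10, weight = 19 → Out.

Out, Out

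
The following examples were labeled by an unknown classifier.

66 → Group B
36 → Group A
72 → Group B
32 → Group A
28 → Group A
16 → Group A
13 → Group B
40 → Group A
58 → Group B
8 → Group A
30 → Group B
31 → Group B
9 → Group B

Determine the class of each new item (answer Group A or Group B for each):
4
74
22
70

'Group A' ⟺ multiple of 4 AND at most 40.

Group A, Group B, Group B, Group B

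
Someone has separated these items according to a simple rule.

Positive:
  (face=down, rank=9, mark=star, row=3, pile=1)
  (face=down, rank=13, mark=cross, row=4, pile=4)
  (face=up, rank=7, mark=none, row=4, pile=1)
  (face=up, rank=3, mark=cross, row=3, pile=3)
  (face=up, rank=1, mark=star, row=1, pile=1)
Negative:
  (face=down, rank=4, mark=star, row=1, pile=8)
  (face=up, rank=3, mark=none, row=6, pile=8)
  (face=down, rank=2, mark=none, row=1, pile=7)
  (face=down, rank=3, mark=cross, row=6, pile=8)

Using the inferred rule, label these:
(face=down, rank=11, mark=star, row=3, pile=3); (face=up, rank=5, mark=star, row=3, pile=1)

Positive, Positive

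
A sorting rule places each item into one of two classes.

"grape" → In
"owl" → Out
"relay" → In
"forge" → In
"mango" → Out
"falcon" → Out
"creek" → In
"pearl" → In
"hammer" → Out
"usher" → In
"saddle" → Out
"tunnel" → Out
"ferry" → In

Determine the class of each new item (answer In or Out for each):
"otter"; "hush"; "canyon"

The common property of the 'In' items is: odd length AND contains 'e'. No 'Out' item has it.

In, Out, Out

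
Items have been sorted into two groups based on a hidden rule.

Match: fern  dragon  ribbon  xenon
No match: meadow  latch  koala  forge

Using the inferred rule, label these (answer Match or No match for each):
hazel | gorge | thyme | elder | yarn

The common property of the 'Match' items is: contains 'n'. No 'No match' item has it.
hazel → no 'n' → No match.
gorge → no 'n' → No match.
thyme → no 'n' → No match.
elder → no 'n' → No match.
yarn → has 'n' → Match.

No match, No match, No match, No match, Match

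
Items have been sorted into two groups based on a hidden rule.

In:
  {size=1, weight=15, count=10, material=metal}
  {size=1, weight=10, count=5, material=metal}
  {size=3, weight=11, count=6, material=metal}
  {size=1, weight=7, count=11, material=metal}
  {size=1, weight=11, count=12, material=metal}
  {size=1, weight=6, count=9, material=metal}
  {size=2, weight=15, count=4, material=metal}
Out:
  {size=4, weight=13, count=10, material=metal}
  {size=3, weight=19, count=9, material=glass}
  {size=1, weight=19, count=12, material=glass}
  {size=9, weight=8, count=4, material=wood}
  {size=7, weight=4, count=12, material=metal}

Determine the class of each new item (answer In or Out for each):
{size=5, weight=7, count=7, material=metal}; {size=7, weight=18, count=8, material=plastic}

The simplest hypothesis consistent with all the labels is: material is metal AND size ≤ 3.

Out, Out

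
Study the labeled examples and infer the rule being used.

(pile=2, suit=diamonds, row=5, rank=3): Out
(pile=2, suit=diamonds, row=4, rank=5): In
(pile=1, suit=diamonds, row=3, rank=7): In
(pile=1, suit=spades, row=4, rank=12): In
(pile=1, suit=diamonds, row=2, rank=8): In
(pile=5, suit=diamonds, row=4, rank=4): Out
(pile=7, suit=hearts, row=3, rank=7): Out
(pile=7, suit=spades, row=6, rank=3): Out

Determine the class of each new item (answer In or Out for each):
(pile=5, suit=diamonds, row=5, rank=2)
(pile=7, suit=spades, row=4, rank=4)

All 'In' examples share one property — row ≤ 4 AND pile ≤ 2 — and every 'Out' example lacks it.

Out, Out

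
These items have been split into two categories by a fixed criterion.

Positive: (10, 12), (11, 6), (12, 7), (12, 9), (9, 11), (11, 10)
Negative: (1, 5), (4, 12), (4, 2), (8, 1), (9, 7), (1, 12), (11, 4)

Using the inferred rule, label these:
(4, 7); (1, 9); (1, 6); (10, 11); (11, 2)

Negative, Negative, Negative, Positive, Negative

Rule: sum ≥ 17. This holds for each 'Positive' example and fails for each 'Negative' one.
Negative: (4, 7), since 4+7 = 11. Negative: (1, 9), since 1+9 = 10. Negative: (1, 6), since 1+6 = 7. Positive: (10, 11), since 10+11 = 21. Negative: (11, 2), since 11+2 = 13.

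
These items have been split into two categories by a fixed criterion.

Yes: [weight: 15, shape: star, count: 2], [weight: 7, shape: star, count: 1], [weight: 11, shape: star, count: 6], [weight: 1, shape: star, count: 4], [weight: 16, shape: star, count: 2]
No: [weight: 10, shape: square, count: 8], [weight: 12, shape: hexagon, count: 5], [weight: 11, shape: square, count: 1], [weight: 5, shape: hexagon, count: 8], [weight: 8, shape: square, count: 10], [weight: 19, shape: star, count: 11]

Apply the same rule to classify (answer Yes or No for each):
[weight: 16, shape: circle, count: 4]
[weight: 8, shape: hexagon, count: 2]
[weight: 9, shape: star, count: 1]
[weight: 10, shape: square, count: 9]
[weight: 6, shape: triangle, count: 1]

No, No, Yes, No, No

Rule: shape is star AND count ≤ 6. This holds for each 'Yes' example and fails for each 'No' one.
[weight: 16, shape: circle, count: 4]: No (shape is circle, count = 4).
[weight: 8, shape: hexagon, count: 2]: No (shape is hexagon, count = 2).
[weight: 9, shape: star, count: 1]: Yes (shape is star, count = 1).
[weight: 10, shape: square, count: 9]: No (shape is square, count = 9).
[weight: 6, shape: triangle, count: 1]: No (shape is triangle, count = 1).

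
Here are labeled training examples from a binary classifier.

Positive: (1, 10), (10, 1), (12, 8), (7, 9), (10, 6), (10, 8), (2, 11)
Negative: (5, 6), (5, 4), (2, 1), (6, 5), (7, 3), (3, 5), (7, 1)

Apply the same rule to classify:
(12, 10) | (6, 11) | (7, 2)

Positive, Positive, Negative

One predicate separates the groups cleanly: max ≥ 8.
Positive: (12, 10), since max 12. Positive: (6, 11), since max 11. Negative: (7, 2), since max 7.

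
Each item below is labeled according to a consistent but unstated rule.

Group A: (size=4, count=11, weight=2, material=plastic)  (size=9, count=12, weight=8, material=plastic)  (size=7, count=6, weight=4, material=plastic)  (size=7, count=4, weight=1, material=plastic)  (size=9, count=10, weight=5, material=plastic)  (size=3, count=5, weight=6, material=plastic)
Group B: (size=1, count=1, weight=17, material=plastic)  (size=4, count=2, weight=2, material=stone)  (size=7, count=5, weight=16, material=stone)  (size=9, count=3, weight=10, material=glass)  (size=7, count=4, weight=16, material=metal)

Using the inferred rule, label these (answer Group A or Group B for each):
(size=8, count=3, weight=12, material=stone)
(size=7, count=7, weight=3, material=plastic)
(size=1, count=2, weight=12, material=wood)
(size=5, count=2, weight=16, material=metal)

Every 'Group A' example satisfies: material is plastic AND size ≥ 3. None of the 'Group B' examples do.
(size=8, count=3, weight=12, material=stone): Group B (material is stone, size = 8). (size=7, count=7, weight=3, material=plastic): Group A (material is plastic, size = 7). (size=1, count=2, weight=12, material=wood): Group B (material is wood, size = 1). (size=5, count=2, weight=16, material=metal): Group B (material is metal, size = 5).

Group B, Group A, Group B, Group B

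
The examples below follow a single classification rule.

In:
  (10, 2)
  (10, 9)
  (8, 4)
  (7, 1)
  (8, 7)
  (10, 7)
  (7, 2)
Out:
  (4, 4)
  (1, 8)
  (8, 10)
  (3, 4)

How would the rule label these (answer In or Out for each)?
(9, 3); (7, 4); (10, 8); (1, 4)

Rule: first > second. This holds for each 'In' example and fails for each 'Out' one.
(9, 3): 9 > 3 — checks out, so In. (7, 4): 7 > 4 — checks out, so In. (10, 8): 10 > 8 — checks out, so In. (1, 4): 1 < 4 — does not fit, so Out.

In, In, In, Out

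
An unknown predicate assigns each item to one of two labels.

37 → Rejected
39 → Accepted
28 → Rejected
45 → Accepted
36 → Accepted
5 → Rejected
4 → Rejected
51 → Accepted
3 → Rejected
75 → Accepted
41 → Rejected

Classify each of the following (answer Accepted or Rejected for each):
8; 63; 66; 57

The distinguishing property — multiple of 3 AND at least 4 — holds for all the 'Accepted' cases and none of the 'Rejected' cases.
8: 8 = 3·2 + 2, 8 ≥ 4 — lacks this property, so Rejected. 63: 63 = 3·21, 63 ≥ 4 — fits, so Accepted. 66: 66 = 3·22, 66 ≥ 4 — fits, so Accepted. 57: 57 = 3·19, 57 ≥ 4 — fits, so Accepted.

Rejected, Accepted, Accepted, Accepted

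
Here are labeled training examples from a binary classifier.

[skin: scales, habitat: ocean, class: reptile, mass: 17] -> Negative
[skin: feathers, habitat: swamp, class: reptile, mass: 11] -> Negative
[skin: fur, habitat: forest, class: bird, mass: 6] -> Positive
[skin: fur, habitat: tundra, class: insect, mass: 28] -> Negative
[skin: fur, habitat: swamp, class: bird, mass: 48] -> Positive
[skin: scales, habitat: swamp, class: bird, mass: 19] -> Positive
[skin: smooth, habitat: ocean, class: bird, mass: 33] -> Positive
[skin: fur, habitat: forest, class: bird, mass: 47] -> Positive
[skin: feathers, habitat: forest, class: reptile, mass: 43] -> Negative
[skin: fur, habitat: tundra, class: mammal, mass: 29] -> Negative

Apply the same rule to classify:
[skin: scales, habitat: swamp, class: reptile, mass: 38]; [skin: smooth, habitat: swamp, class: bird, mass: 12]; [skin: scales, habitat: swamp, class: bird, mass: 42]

Negative, Positive, Positive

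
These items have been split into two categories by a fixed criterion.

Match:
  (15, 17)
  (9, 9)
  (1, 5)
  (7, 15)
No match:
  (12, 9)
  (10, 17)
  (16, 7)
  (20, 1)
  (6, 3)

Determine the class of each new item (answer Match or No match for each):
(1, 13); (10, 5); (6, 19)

The pattern is that an item is 'Match' exactly when: sum is even.
(1, 13): 1+13 = 14, passes → Match. (10, 5): 10+5 = 15, lacks this property → No match. (6, 19): 6+19 = 25, lacks this property → No match.

Match, No match, No match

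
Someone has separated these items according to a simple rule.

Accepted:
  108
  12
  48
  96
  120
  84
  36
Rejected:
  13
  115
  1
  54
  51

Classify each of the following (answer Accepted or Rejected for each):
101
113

A rule that fits every label: multiple of 4 — true of each 'Accepted' example, false of each 'Rejected' one.
101: 101 = 4·25 + 1 — does not fit, so Rejected.
113: 113 = 4·28 + 1 — does not fit, so Rejected.

Rejected, Rejected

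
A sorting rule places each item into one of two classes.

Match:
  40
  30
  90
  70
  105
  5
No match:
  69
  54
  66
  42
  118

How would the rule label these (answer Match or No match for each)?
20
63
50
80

Match, No match, Match, Match

The pattern is that an item is 'Match' exactly when: multiple of 5.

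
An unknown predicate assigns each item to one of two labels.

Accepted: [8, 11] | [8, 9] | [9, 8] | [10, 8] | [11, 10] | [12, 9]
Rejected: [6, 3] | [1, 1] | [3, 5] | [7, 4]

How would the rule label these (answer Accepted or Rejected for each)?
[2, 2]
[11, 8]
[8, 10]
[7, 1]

Rejected, Accepted, Accepted, Rejected

The classifier is using: sum ≥ 17.
[2, 2]: Rejected (2+2 = 4).
[11, 8]: Accepted (11+8 = 19).
[8, 10]: Accepted (8+10 = 18).
[7, 1]: Rejected (7+1 = 8).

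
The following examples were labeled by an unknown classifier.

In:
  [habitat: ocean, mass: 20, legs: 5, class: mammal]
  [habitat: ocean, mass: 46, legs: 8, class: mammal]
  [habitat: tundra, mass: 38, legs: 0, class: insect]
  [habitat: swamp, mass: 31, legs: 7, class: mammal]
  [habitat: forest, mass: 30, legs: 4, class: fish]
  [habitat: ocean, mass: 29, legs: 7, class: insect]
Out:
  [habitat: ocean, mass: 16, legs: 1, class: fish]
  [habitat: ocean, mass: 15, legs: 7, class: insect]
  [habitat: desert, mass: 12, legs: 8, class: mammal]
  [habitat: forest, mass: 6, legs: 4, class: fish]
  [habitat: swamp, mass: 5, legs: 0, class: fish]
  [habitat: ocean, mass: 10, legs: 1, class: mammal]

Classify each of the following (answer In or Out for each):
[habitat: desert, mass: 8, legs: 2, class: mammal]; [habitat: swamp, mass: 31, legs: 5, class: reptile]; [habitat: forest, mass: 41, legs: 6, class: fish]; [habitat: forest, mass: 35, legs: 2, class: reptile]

The simplest hypothesis consistent with all the labels is: mass ≥ 20.
[habitat: desert, mass: 8, legs: 2, class: mammal] — mass = 8, hence Out.
[habitat: swamp, mass: 31, legs: 5, class: reptile] — mass = 31, hence In.
[habitat: forest, mass: 41, legs: 6, class: fish] — mass = 41, hence In.
[habitat: forest, mass: 35, legs: 2, class: reptile] — mass = 35, hence In.

Out, In, In, In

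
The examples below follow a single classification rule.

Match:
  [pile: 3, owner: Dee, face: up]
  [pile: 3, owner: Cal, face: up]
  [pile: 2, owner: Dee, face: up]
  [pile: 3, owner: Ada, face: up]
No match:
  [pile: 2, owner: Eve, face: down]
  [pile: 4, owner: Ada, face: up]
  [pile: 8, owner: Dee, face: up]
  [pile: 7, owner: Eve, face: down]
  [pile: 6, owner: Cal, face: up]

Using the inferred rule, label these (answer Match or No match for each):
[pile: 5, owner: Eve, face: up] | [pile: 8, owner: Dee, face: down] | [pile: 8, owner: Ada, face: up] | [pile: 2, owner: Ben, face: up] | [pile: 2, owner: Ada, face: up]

No match, No match, No match, Match, Match

The rule appears to be: face is up AND pile ≤ 3.
No match: [pile: 5, owner: Eve, face: up], since face is up, pile = 5. No match: [pile: 8, owner: Dee, face: down], since face is down, pile = 8. No match: [pile: 8, owner: Ada, face: up], since face is up, pile = 8. Match: [pile: 2, owner: Ben, face: up], since face is up, pile = 2. Match: [pile: 2, owner: Ada, face: up], since face is up, pile = 2.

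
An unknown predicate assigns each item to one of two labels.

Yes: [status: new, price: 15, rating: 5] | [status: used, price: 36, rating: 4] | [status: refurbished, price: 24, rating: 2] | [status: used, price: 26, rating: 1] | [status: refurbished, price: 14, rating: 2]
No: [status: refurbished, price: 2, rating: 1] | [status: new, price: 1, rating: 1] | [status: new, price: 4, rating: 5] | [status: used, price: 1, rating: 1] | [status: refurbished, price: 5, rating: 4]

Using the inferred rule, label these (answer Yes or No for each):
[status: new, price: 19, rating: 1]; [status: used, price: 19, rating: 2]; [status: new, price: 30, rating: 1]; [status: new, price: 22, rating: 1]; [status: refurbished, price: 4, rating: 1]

'Yes' ⟺ price ≥ 14.
[status: new, price: 19, rating: 1]: price = 19, has this property → Yes.
[status: used, price: 19, rating: 2]: price = 19, has this property → Yes.
[status: new, price: 30, rating: 1]: price = 30, has this property → Yes.
[status: new, price: 22, rating: 1]: price = 22, has this property → Yes.
[status: refurbished, price: 4, rating: 1]: price = 4, lacks this property → No.

Yes, Yes, Yes, Yes, No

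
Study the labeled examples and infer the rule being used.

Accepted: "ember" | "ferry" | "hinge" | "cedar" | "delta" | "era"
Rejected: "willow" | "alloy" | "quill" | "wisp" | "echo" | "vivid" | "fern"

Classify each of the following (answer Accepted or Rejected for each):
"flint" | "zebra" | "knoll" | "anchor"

Every 'Accepted' example satisfies: odd length AND contains 'e'. None of the 'Rejected' examples do.
"flint": length 5, no 'e', lacks this property → Rejected. "zebra": length 5, has 'e', matches → Accepted. "knoll": length 5, no 'e', lacks this property → Rejected. "anchor": length 6, no 'e', lacks this property → Rejected.

Rejected, Accepted, Rejected, Rejected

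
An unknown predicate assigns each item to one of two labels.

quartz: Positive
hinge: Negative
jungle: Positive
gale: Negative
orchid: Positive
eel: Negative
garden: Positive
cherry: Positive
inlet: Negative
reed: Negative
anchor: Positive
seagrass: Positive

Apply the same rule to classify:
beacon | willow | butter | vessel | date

Positive, Positive, Positive, Positive, Negative

Rule: length ≥ 6. This holds for each 'Positive' example and fails for each 'Negative' one.
beacon — length 6, hence Positive. willow — length 6, hence Positive. butter — length 6, hence Positive. vessel — length 6, hence Positive. date — length 4, hence Negative.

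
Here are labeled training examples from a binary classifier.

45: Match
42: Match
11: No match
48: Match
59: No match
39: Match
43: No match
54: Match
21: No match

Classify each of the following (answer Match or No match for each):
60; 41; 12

A rule that fits every label: multiple of 3 AND at least 39 — true of each 'Match' example, false of each 'No match' one.
60 → 60 = 3·20, 60 ≥ 39 → Match. 41 → 41 = 3·13 + 2, 41 ≥ 39 → No match. 12 → 12 = 3·4, 12 < 39 → No match.

Match, No match, No match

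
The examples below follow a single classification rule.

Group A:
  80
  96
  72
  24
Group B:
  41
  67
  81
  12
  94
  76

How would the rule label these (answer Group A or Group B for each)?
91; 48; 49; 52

Looking at the examples, the only property every 'Group A' case has and every 'Group B' case lacks is: multiple of 8.

Group B, Group A, Group B, Group B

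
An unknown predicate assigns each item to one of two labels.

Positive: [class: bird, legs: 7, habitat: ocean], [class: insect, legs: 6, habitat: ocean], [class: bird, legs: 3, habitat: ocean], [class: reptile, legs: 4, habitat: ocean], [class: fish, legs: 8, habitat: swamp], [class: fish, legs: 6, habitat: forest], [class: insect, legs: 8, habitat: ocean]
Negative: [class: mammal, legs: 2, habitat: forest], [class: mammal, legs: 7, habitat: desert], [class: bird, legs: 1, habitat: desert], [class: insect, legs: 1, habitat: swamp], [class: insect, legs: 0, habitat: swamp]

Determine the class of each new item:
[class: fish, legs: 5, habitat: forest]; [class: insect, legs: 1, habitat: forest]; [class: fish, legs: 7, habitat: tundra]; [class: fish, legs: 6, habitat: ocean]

Positive, Negative, Positive, Positive

The distinguishing property — class is fish OR habitat is ocean — holds for all the 'Positive' cases and none of the 'Negative' cases.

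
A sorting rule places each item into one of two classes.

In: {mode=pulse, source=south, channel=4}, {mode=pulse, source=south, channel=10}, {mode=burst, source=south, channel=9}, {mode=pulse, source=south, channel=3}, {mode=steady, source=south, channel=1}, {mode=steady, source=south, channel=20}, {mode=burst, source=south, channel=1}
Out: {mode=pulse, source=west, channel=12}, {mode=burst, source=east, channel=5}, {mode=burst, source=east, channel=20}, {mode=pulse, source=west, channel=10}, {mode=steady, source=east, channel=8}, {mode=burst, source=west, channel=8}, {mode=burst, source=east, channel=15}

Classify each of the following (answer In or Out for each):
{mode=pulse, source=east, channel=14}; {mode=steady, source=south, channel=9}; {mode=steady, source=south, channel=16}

Out, In, In

The distinguishing property — source is south — holds for all the 'In' cases and none of the 'Out' cases.
{mode=pulse, source=east, channel=14}: Out (source is east). {mode=steady, source=south, channel=9}: In (source is south). {mode=steady, source=south, channel=16}: In (source is south).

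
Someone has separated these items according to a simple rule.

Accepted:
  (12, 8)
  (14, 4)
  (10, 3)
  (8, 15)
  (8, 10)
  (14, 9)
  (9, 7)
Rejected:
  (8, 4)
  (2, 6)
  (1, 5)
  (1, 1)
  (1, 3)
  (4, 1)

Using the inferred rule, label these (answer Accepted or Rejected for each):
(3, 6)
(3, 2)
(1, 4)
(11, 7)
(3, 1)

'Accepted' ⟺ sum ≥ 13.
Rejected: (3, 6), since 3+6 = 9. Rejected: (3, 2), since 3+2 = 5. Rejected: (1, 4), since 1+4 = 5. Accepted: (11, 7), since 11+7 = 18. Rejected: (3, 1), since 3+1 = 4.

Rejected, Rejected, Rejected, Accepted, Rejected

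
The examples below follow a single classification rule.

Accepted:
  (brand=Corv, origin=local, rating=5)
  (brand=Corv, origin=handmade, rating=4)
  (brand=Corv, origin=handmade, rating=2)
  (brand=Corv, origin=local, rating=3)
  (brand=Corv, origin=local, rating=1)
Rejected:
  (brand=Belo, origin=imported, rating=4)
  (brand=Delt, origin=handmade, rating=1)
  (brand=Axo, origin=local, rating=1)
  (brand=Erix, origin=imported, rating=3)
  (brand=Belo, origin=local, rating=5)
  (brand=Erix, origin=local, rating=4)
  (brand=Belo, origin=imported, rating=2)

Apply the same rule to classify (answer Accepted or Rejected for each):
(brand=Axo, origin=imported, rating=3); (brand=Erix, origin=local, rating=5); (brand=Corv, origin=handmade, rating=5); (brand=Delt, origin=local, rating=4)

The classifier is using: brand is Corv.
(brand=Axo, origin=imported, rating=3): Rejected (brand is Axo).
(brand=Erix, origin=local, rating=5): Rejected (brand is Erix).
(brand=Corv, origin=handmade, rating=5): Accepted (brand is Corv).
(brand=Delt, origin=local, rating=4): Rejected (brand is Delt).

Rejected, Rejected, Accepted, Rejected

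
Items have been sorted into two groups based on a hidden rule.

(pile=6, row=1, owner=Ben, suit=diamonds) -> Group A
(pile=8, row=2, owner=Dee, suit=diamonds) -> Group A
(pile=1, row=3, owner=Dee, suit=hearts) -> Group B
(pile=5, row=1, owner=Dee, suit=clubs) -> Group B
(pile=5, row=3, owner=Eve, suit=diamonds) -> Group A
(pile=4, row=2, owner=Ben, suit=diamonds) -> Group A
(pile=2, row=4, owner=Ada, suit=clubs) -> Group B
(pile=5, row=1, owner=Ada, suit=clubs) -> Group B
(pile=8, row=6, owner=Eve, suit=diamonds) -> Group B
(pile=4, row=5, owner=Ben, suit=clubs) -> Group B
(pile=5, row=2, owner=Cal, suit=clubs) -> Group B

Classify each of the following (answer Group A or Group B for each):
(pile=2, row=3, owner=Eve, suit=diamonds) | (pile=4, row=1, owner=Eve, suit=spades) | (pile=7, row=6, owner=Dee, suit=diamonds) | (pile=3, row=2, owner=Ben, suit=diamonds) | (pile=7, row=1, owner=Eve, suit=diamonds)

Group A, Group B, Group B, Group A, Group A

The simplest hypothesis consistent with all the labels is: suit is diamonds AND row ≤ 3.
(pile=2, row=3, owner=Eve, suit=diamonds): Group A (suit is diamonds, row = 3).
(pile=4, row=1, owner=Eve, suit=spades): Group B (suit is spades, row = 1).
(pile=7, row=6, owner=Dee, suit=diamonds): Group B (suit is diamonds, row = 6).
(pile=3, row=2, owner=Ben, suit=diamonds): Group A (suit is diamonds, row = 2).
(pile=7, row=1, owner=Eve, suit=diamonds): Group A (suit is diamonds, row = 1).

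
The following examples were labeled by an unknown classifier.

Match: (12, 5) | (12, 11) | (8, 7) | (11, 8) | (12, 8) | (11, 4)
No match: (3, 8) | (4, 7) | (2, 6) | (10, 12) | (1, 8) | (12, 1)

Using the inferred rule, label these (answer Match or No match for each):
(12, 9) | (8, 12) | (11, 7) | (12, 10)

The simplest hypothesis consistent with all the labels is: first > second AND sum ≥ 15.
(12, 9): 12 > 9, 12+9 = 21, fits → Match.
(8, 12): 8 < 12, 8+12 = 20, fails this test → No match.
(11, 7): 11 > 7, 11+7 = 18, fits → Match.
(12, 10): 12 > 10, 12+10 = 22, fits → Match.

Match, No match, Match, Match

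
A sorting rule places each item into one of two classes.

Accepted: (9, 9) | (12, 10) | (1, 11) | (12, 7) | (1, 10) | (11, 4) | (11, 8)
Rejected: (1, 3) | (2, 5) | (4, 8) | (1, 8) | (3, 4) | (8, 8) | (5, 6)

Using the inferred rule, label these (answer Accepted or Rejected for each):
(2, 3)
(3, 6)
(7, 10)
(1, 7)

The common property of the 'Accepted' items is: max ≥ 9. No 'Rejected' item has it.
Rejected: (2, 3), since max 3.
Rejected: (3, 6), since max 6.
Accepted: (7, 10), since max 10.
Rejected: (1, 7), since max 7.

Rejected, Rejected, Accepted, Rejected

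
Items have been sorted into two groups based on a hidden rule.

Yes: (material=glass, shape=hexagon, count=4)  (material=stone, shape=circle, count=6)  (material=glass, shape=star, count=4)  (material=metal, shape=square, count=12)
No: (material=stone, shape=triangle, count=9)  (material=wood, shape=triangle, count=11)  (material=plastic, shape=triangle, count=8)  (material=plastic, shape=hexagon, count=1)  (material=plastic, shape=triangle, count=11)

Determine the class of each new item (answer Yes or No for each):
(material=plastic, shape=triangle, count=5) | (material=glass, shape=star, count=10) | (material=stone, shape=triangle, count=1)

No, Yes, No

The classifier is using: shape is not triangle AND count ≥ 4.
No: (material=plastic, shape=triangle, count=5), since shape is triangle, count = 5.
Yes: (material=glass, shape=star, count=10), since shape is star, count = 10.
No: (material=stone, shape=triangle, count=1), since shape is triangle, count = 1.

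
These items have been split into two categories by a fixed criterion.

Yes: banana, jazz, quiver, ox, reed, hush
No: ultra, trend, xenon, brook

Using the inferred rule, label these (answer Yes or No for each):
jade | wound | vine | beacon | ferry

Yes, No, Yes, Yes, No

The common property of the 'Yes' items is: even length. No 'No' item has it.
jade: Yes (length 4). wound: No (length 5). vine: Yes (length 4). beacon: Yes (length 6). ferry: No (length 5).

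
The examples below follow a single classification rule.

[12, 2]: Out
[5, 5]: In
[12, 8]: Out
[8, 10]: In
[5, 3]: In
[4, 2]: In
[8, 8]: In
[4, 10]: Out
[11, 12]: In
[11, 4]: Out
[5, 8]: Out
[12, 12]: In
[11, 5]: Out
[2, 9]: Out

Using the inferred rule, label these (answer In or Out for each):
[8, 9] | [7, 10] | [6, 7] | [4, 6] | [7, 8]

One predicate separates the groups cleanly: |first − second| ≤ 2.

In, Out, In, In, In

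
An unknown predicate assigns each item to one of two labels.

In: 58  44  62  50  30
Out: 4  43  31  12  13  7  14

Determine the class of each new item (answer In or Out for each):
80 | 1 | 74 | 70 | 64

'In' ⟺ even AND at least 30.
80 → 80 is even, 80 ≥ 30 → In.
1 → 1 is odd, 1 < 30 → Out.
74 → 74 is even, 74 ≥ 30 → In.
70 → 70 is even, 70 ≥ 30 → In.
64 → 64 is even, 64 ≥ 30 → In.

In, Out, In, In, In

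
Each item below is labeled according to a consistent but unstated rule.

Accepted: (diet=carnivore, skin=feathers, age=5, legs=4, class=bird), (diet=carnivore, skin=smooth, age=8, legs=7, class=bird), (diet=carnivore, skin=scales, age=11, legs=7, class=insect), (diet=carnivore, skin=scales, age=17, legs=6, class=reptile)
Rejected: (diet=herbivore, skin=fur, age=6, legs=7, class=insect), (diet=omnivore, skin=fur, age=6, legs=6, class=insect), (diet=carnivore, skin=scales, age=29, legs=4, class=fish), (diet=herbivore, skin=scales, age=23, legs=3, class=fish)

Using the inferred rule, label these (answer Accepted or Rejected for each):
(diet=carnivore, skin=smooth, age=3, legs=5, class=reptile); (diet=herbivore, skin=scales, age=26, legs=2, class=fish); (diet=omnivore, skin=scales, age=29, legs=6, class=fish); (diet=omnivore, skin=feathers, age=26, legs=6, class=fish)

All 'Accepted' examples share one property — diet is carnivore AND age ≤ 17 — and every 'Rejected' example lacks it.
(diet=carnivore, skin=smooth, age=3, legs=5, class=reptile): Accepted (diet is carnivore, age = 3).
(diet=herbivore, skin=scales, age=26, legs=2, class=fish): Rejected (diet is herbivore, age = 26).
(diet=omnivore, skin=scales, age=29, legs=6, class=fish): Rejected (diet is omnivore, age = 29).
(diet=omnivore, skin=feathers, age=26, legs=6, class=fish): Rejected (diet is omnivore, age = 26).

Accepted, Rejected, Rejected, Rejected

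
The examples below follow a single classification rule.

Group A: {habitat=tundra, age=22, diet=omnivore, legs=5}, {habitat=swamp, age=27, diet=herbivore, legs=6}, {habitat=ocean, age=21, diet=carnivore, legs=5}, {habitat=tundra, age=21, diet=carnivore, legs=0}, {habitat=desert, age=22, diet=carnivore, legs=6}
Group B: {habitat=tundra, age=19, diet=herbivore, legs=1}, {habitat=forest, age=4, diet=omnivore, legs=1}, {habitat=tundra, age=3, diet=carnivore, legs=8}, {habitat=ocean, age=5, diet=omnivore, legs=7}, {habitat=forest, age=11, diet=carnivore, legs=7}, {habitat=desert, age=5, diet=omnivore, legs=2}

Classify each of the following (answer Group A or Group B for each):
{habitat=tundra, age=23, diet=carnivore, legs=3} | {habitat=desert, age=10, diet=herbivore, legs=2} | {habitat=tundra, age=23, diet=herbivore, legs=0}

Group A, Group B, Group A

All 'Group A' examples share one property — age ≥ 21 — and every 'Group B' example lacks it.
{habitat=tundra, age=23, diet=carnivore, legs=3} → age = 23 → Group A. {habitat=desert, age=10, diet=herbivore, legs=2} → age = 10 → Group B. {habitat=tundra, age=23, diet=herbivore, legs=0} → age = 23 → Group A.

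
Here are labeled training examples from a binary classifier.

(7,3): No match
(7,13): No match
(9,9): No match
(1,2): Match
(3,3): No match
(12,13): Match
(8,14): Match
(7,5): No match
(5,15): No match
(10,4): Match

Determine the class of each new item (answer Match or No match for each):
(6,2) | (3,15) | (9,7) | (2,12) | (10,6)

Looking at the examples, the only property every 'Match' case has and every 'No match' case lacks is: product is even.
(6,2) — 6·2 = 12, hence Match.
(3,15) — 3·15 = 45, hence No match.
(9,7) — 9·7 = 63, hence No match.
(2,12) — 2·12 = 24, hence Match.
(10,6) — 10·6 = 60, hence Match.

Match, No match, No match, Match, Match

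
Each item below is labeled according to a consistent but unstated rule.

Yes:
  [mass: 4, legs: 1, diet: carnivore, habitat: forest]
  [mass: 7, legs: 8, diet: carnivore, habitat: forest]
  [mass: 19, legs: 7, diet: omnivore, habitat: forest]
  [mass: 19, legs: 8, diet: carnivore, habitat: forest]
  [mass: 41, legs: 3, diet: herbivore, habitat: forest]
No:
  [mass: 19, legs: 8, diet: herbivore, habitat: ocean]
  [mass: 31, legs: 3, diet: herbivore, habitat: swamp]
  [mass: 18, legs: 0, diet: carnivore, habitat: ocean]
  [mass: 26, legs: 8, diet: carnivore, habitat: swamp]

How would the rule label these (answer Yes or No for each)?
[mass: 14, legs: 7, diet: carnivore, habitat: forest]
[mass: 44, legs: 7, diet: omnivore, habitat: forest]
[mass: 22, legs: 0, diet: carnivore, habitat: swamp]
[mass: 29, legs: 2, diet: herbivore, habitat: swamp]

Rule: habitat is forest. This holds for each 'Yes' example and fails for each 'No' one.
[mass: 14, legs: 7, diet: carnivore, habitat: forest]: habitat is forest — matches, so Yes. [mass: 44, legs: 7, diet: omnivore, habitat: forest]: habitat is forest — matches, so Yes. [mass: 22, legs: 0, diet: carnivore, habitat: swamp]: habitat is swamp — doesn't qualify, so No. [mass: 29, legs: 2, diet: herbivore, habitat: swamp]: habitat is swamp — doesn't qualify, so No.

Yes, Yes, No, No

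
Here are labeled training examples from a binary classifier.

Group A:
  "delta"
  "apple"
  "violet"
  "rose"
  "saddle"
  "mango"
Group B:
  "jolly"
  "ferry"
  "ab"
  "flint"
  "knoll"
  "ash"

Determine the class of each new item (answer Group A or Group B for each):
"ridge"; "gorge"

Group A, Group A

Rule: has ≥ 2 vowels. This holds for each 'Group A' example and fails for each 'Group B' one.
"ridge" — 2 vowels, hence Group A. "gorge" — 2 vowels, hence Group A.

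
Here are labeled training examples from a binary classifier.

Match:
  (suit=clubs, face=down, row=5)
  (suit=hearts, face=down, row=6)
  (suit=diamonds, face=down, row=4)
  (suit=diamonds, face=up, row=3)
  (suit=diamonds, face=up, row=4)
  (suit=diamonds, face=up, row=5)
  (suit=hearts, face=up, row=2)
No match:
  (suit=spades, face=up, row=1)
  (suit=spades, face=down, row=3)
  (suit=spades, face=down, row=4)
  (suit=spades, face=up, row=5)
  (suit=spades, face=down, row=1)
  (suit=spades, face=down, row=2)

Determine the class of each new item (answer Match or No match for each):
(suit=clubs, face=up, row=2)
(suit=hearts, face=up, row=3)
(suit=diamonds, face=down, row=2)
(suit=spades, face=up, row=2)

Match, Match, Match, No match

The common property of the 'Match' items is: suit is not spades. No 'No match' item has it.
(suit=clubs, face=up, row=2) → suit is clubs → Match.
(suit=hearts, face=up, row=3) → suit is hearts → Match.
(suit=diamonds, face=down, row=2) → suit is diamonds → Match.
(suit=spades, face=up, row=2) → suit is spades → No match.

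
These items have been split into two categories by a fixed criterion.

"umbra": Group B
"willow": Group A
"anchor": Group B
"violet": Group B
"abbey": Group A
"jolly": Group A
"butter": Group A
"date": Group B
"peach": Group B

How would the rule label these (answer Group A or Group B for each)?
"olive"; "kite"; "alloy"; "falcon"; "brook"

The simplest hypothesis consistent with all the labels is: has a double letter.
"olive" — no doubled letter, hence Group B. "kite" — no doubled letter, hence Group B. "alloy" — 'll' doubled, hence Group A. "falcon" — no doubled letter, hence Group B. "brook" — 'oo' doubled, hence Group A.

Group B, Group B, Group A, Group B, Group A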